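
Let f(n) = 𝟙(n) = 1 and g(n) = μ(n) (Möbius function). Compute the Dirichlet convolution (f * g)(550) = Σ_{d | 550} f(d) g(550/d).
(𝟙 * μ)(550) = 0

Divisors of 550: [1, 2, 5, 10, 11, 22, 25, 50, 55, 110, 275, 550]. For each d | 550:
  d = 1: 𝟙(1) · μ(550/1) = 1 · 0 = 0
  d = 2: 𝟙(2) · μ(550/2) = 1 · 0 = 0
  d = 5: 𝟙(5) · μ(550/5) = 1 · -1 = -1
  d = 10: 𝟙(10) · μ(550/10) = 1 · 1 = 1
  d = 11: 𝟙(11) · μ(550/11) = 1 · 0 = 0
  d = 22: 𝟙(22) · μ(550/22) = 1 · 0 = 0
  d = 25: 𝟙(25) · μ(550/25) = 1 · 1 = 1
  d = 50: 𝟙(50) · μ(550/50) = 1 · -1 = -1
  d = 55: 𝟙(55) · μ(550/55) = 1 · 1 = 1
  d = 110: 𝟙(110) · μ(550/110) = 1 · -1 = -1
  d = 275: 𝟙(275) · μ(550/275) = 1 · -1 = -1
  d = 550: 𝟙(550) · μ(550/550) = 1 · 1 = 1
Summing: (𝟙 * μ)(550) = 0 + 0 + -1 + 1 + 0 + 0 + 1 + -1 + 1 + -1 + -1 + 1 = 0.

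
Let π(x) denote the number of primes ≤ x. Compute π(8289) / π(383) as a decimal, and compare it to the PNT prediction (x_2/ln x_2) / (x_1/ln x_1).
π(8289)/π(383) = 1039/76 ≈ 13.6711;  PNT prediction ≈ 14.2673.

π(383) = 76 and π(8289) = 1039, so π(8289)/π(383) ≈ 13.6711. The PNT-predicted ratio is (8289/ln(8289)) / (383/ln(383)) ≈ 14.2673. The two agree to within a few percent, as expected.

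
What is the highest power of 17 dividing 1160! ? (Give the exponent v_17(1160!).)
v_17(1160!) = 72

Legendre's formula: v_p(n!) = Σ_{k ≥ 1} ⌊n / p^k⌋. For p = 17, n = 1160, the terms are:
  ⌊1160/17^1⌋ = ⌊1160/17⌋ = 68
  ⌊1160/17^2⌋ = ⌊1160/289⌋ = 4
(the next term ⌊1160/17^3⌋ = 0, terminating the sum). Summing: v_17(1160!) = 68 + 4 = 72.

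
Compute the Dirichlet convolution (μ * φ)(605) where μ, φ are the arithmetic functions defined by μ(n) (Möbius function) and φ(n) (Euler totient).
(μ * φ)(605) = 300

Divisors of 605: [1, 5, 11, 55, 121, 605]. For each d | 605:
  d = 1: μ(1) · φ(605/1) = 1 · 440 = 440
  d = 5: μ(5) · φ(605/5) = -1 · 110 = -110
  d = 11: μ(11) · φ(605/11) = -1 · 40 = -40
  d = 55: μ(55) · φ(605/55) = 1 · 10 = 10
  d = 121: μ(121) · φ(605/121) = 0 · 4 = 0
  d = 605: μ(605) · φ(605/605) = 0 · 1 = 0
Summing: (μ * φ)(605) = 440 + -110 + -40 + 10 + 0 + 0 = 300.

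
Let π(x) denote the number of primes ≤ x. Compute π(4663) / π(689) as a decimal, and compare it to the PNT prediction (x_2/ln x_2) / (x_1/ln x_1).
π(4663)/π(689) = 631/124 ≈ 5.0887;  PNT prediction ≈ 5.2358.

π(689) = 124 and π(4663) = 631, so π(4663)/π(689) ≈ 5.0887. The PNT-predicted ratio is (4663/ln(4663)) / (689/ln(689)) ≈ 5.2358. The two agree to within a few percent, as expected.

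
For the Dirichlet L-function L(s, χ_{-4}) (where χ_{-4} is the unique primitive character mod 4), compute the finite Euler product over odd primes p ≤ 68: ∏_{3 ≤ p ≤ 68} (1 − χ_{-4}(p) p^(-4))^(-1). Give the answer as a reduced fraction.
∏ = 1651066280281380138536686837541579766361280941939967829361597654494040671703/1669523570694536178861740034086625672835197425049896317943747132528787456000

The odd primes p ≤ 68 are [3, 5, 7, 11, 13, 17, 19, 23, 29, 31, 37, 41, 43, 47, 53, 59, 61, 67]. For each, χ(p) = 1 if p ≡ 1 mod 4, χ(p) = −1 if p ≡ 3 mod 4. Taking (1 − χ(p)/p^4)^(-1) = p^4/(p^4 − χ(p)): (1 − (-1)/3^4)^(-1) · (1 − (1)/5^4)^(-1) · (1 − (-1)/7^4)^(-1) · (1 − (-1)/11^4)^(-1) · (1 − (1)/13^4)^(-1) · (1 − (1)/17^4)^(-1) · (1 − (-1)/19^4)^(-1) · (1 − (-1)/23^4)^(-1) · (1 − (1)/29^4)^(-1) · (1 − (-1)/31^4)^(-1) · (1 − (1)/37^4)^(-1) · (1 − (1)/41^4)^(-1) · (1 − (-1)/43^4)^(-1) · (1 − (-1)/47^4)^(-1) · (1 − (1)/53^4)^(-1) · (1 − (-1)/59^4)^(-1) · (1 − (1)/61^4)^(-1) · (1 − (-1)/67^4)^(-1) = 1651066280281380138536686837541579766361280941939967829361597654494040671703/1669523570694536178861740034086625672835197425049896317943747132528787456000.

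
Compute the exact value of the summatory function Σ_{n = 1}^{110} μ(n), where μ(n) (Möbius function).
Σ_{n ≤ 110} μ(n) = -5

Compute μ(n) for each 1 ≤ n ≤ 110: μ(1) = 1, μ(2) = -1, μ(3) = -1, μ(4) = 0, μ(5) = -1, μ(6) = 1, μ(7) = -1, μ(8) = 0, μ(9) = 0, μ(10) = 1, μ(11) = -1, μ(12) = 0, μ(13) = -1, μ(14) = 1, μ(15) = 1, μ(16) = 0, μ(17) = -1, μ(18) = 0, μ(19) = -1, μ(20) = 0, μ(21) = 1, μ(22) = 1, μ(23) = -1, μ(24) = 0, μ(25) = 0, μ(26) = 1, μ(27) = 0, μ(28) = 0, μ(29) = -1, μ(30) = -1, μ(31) = -1, μ(32) = 0, μ(33) = 1, μ(34) = 1, μ(35) = 1, μ(36) = 0, μ(37) = -1, μ(38) = 1, μ(39) = 1, μ(40) = 0, μ(41) = -1, μ(42) = -1, μ(43) = -1, μ(44) = 0, μ(45) = 0, μ(46) = 1, μ(47) = -1, μ(48) = 0, μ(49) = 0, μ(50) = 0, μ(51) = 1, μ(52) = 0, μ(53) = -1, μ(54) = 0, μ(55) = 1, μ(56) = 0, μ(57) = 1, μ(58) = 1, μ(59) = -1, μ(60) = 0, μ(61) = -1, μ(62) = 1, μ(63) = 0, μ(64) = 0, μ(65) = 1, μ(66) = -1, μ(67) = -1, μ(68) = 0, μ(69) = 1, μ(70) = -1, μ(71) = -1, μ(72) = 0, μ(73) = -1, μ(74) = 1, μ(75) = 0, μ(76) = 0, μ(77) = 1, μ(78) = -1, μ(79) = -1, μ(80) = 0, μ(81) = 0, μ(82) = 1, μ(83) = -1, μ(84) = 0, μ(85) = 1, μ(86) = 1, μ(87) = 1, μ(88) = 0, μ(89) = -1, μ(90) = 0, μ(91) = 1, μ(92) = 0, μ(93) = 1, μ(94) = 1, μ(95) = 1, μ(96) = 0, μ(97) = -1, μ(98) = 0, μ(99) = 0, μ(100) = 0, μ(101) = -1, μ(102) = -1, μ(103) = -1, μ(104) = 0, μ(105) = -1, μ(106) = 1, μ(107) = -1, μ(108) = 0, μ(109) = -1, μ(110) = -1. Summing all 110 values: -5. (Mertens function M(x) = Σ_{n ≤ x} μ(n); on average M(x) should be small (PNT ⟺ M(x) = o(x)).)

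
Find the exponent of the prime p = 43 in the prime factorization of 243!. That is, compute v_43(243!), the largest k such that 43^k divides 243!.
v_43(243!) = 5

Legendre's formula: v_p(n!) = Σ_{k ≥ 1} ⌊n / p^k⌋. For p = 43, n = 243, the terms are:
  ⌊243/43^1⌋ = ⌊243/43⌋ = 5
(the next term ⌊243/43^2⌋ = 0, terminating the sum). Summing: v_43(243!) = 5 = 5.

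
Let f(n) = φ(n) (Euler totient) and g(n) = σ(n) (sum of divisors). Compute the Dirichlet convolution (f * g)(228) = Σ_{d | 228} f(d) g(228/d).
(φ * σ)(228) = 2736

Divisors of 228: [1, 2, 3, 4, 6, 12, 19, 38, 57, 76, 114, 228]. For each d | 228:
  d = 1: φ(1) · σ(228/1) = 1 · 560 = 560
  d = 2: φ(2) · σ(228/2) = 1 · 240 = 240
  d = 3: φ(3) · σ(228/3) = 2 · 140 = 280
  d = 4: φ(4) · σ(228/4) = 2 · 80 = 160
  d = 6: φ(6) · σ(228/6) = 2 · 60 = 120
  d = 12: φ(12) · σ(228/12) = 4 · 20 = 80
  d = 19: φ(19) · σ(228/19) = 18 · 28 = 504
  d = 38: φ(38) · σ(228/38) = 18 · 12 = 216
  d = 57: φ(57) · σ(228/57) = 36 · 7 = 252
  d = 76: φ(76) · σ(228/76) = 36 · 4 = 144
  d = 114: φ(114) · σ(228/114) = 36 · 3 = 108
  d = 228: φ(228) · σ(228/228) = 72 · 1 = 72
Summing: (φ * σ)(228) = 560 + 240 + 280 + 160 + 120 + 80 + 504 + 216 + 252 + 144 + 108 + 72 = 2736.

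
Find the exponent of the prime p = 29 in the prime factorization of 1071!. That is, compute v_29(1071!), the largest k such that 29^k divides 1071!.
v_29(1071!) = 37

Legendre's formula: v_p(n!) = Σ_{k ≥ 1} ⌊n / p^k⌋. For p = 29, n = 1071, the terms are:
  ⌊1071/29^1⌋ = ⌊1071/29⌋ = 36
  ⌊1071/29^2⌋ = ⌊1071/841⌋ = 1
(the next term ⌊1071/29^3⌋ = 0, terminating the sum). Summing: v_29(1071!) = 36 + 1 = 37.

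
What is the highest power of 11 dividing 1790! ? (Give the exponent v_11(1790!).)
v_11(1790!) = 177

Legendre's formula: v_p(n!) = Σ_{k ≥ 1} ⌊n / p^k⌋. For p = 11, n = 1790, the terms are:
  ⌊1790/11^1⌋ = ⌊1790/11⌋ = 162
  ⌊1790/11^2⌋ = ⌊1790/121⌋ = 14
  ⌊1790/11^3⌋ = ⌊1790/1331⌋ = 1
(the next term ⌊1790/11^4⌋ = 0, terminating the sum). Summing: v_11(1790!) = 162 + 14 + 1 = 177.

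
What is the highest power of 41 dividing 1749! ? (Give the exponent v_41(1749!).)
v_41(1749!) = 43

Legendre's formula: v_p(n!) = Σ_{k ≥ 1} ⌊n / p^k⌋. For p = 41, n = 1749, the terms are:
  ⌊1749/41^1⌋ = ⌊1749/41⌋ = 42
  ⌊1749/41^2⌋ = ⌊1749/1681⌋ = 1
(the next term ⌊1749/41^3⌋ = 0, terminating the sum). Summing: v_41(1749!) = 42 + 1 = 43.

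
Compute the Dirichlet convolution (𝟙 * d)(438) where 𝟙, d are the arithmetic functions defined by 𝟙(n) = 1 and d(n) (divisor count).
(𝟙 * d)(438) = 27

Divisors of 438: [1, 2, 3, 6, 73, 146, 219, 438]. For each d | 438:
  d = 1: 𝟙(1) · d(438/1) = 1 · 8 = 8
  d = 2: 𝟙(2) · d(438/2) = 1 · 4 = 4
  d = 3: 𝟙(3) · d(438/3) = 1 · 4 = 4
  d = 6: 𝟙(6) · d(438/6) = 1 · 2 = 2
  d = 73: 𝟙(73) · d(438/73) = 1 · 4 = 4
  d = 146: 𝟙(146) · d(438/146) = 1 · 2 = 2
  d = 219: 𝟙(219) · d(438/219) = 1 · 2 = 2
  d = 438: 𝟙(438) · d(438/438) = 1 · 1 = 1
Summing: (𝟙 * d)(438) = 8 + 4 + 4 + 2 + 4 + 2 + 2 + 1 = 27.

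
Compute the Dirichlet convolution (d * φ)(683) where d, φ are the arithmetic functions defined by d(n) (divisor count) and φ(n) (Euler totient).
(d * φ)(683) = 684

Divisors of 683: [1, 683]. For each d | 683:
  d = 1: d(1) · φ(683/1) = 1 · 682 = 682
  d = 683: d(683) · φ(683/683) = 2 · 1 = 2
Summing: (d * φ)(683) = 682 + 2 = 684.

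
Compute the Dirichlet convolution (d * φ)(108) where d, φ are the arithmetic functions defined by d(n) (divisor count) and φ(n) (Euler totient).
(d * φ)(108) = 280

Divisors of 108: [1, 2, 3, 4, 6, 9, 12, 18, 27, 36, 54, 108]. For each d | 108:
  d = 1: d(1) · φ(108/1) = 1 · 36 = 36
  d = 2: d(2) · φ(108/2) = 2 · 18 = 36
  d = 3: d(3) · φ(108/3) = 2 · 12 = 24
  d = 4: d(4) · φ(108/4) = 3 · 18 = 54
  d = 6: d(6) · φ(108/6) = 4 · 6 = 24
  d = 9: d(9) · φ(108/9) = 3 · 4 = 12
  d = 12: d(12) · φ(108/12) = 6 · 6 = 36
  d = 18: d(18) · φ(108/18) = 6 · 2 = 12
  d = 27: d(27) · φ(108/27) = 4 · 2 = 8
  d = 36: d(36) · φ(108/36) = 9 · 2 = 18
  d = 54: d(54) · φ(108/54) = 8 · 1 = 8
  d = 108: d(108) · φ(108/108) = 12 · 1 = 12
Summing: (d * φ)(108) = 36 + 36 + 24 + 54 + 24 + 12 + 36 + 12 + 8 + 18 + 8 + 12 = 280.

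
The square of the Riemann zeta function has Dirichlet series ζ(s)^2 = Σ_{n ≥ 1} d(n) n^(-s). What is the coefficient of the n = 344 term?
d(344) = 8

ζ(s)^2 = (Σ 1/m^s)(Σ 1/k^s). The coefficient of 1/n^s in the product is the number of ordered pairs (m, k) with mk = n, which equals d(n). For n = 344, divisors are [1, 2, 4, 8, 43, 86, 172, 344], so d(344) = 8.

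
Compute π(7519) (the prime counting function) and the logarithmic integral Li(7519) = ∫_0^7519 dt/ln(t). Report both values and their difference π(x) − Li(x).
π(7519) = 952;  Li(7519) ≈ 972.71;  π(x) − Li(x) ≈ -20.71.

Direct count of primes ≤ 7519 gives π(7519) = 952. Numerical evaluation of the logarithmic integral gives Li(7519) ≈ 972.71. The difference π(x) − Li(x) ≈ -20.71 is typically negative for small/moderate x (Li(x) overestimates), though Littlewood's theorem shows this sign changes infinitely often.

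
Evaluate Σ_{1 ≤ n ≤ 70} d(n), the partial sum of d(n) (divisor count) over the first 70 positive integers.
Σ_{n ≤ 70} d(n) = 312

Compute d(n) for each 1 ≤ n ≤ 70: d(1) = 1, d(2) = 2, d(3) = 2, d(4) = 3, d(5) = 2, d(6) = 4, d(7) = 2, d(8) = 4, d(9) = 3, d(10) = 4, d(11) = 2, d(12) = 6, d(13) = 2, d(14) = 4, d(15) = 4, d(16) = 5, d(17) = 2, d(18) = 6, d(19) = 2, d(20) = 6, d(21) = 4, d(22) = 4, d(23) = 2, d(24) = 8, d(25) = 3, d(26) = 4, d(27) = 4, d(28) = 6, d(29) = 2, d(30) = 8, d(31) = 2, d(32) = 6, d(33) = 4, d(34) = 4, d(35) = 4, d(36) = 9, d(37) = 2, d(38) = 4, d(39) = 4, d(40) = 8, d(41) = 2, d(42) = 8, d(43) = 2, d(44) = 6, d(45) = 6, d(46) = 4, d(47) = 2, d(48) = 10, d(49) = 3, d(50) = 6, d(51) = 4, d(52) = 6, d(53) = 2, d(54) = 8, d(55) = 4, d(56) = 8, d(57) = 4, d(58) = 4, d(59) = 2, d(60) = 12, d(61) = 2, d(62) = 4, d(63) = 6, d(64) = 7, d(65) = 4, d(66) = 8, d(67) = 2, d(68) = 6, d(69) = 4, d(70) = 8. Summing all 70 values: 312. (Dirichlet's divisor formula: Σ_{n ≤ x} d(n) = x ln(x) + (2γ − 1) x + O(√x). For x = 70, the asymptotic estimate is ≈ 308.20.)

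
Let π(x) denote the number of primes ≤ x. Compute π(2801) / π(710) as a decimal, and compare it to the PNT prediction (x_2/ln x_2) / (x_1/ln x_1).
π(2801)/π(710) = 408/127 ≈ 3.2126;  PNT prediction ≈ 3.2630.

π(710) = 127 and π(2801) = 408, so π(2801)/π(710) ≈ 3.2126. The PNT-predicted ratio is (2801/ln(2801)) / (710/ln(710)) ≈ 3.2630. The two agree to within a few percent, as expected.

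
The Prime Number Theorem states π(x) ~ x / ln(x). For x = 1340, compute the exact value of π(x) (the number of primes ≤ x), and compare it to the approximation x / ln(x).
π(1340) = 217;  x/ln(x) ≈ 186.10;  relative error ≈ 14.24%.

Directly count primes up to 1340: π(1340) = 217. The PNT approximation gives 1340/ln(1340) ≈ 1340/7.20042 ≈ 186.10. Relative error (π(x) − x/ln(x)) / π(x) ≈ 14.24%; the approximation is known to undercount slightly (Li(x) is a better estimate).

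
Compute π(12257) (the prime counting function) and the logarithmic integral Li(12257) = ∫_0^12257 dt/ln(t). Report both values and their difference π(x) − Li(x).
π(12257) = 1465;  Li(12257) ≈ 1488.43;  π(x) − Li(x) ≈ -23.43.

Direct count of primes ≤ 12257 gives π(12257) = 1465. Numerical evaluation of the logarithmic integral gives Li(12257) ≈ 1488.43. The difference π(x) − Li(x) ≈ -23.43 is typically negative for small/moderate x (Li(x) overestimates), though Littlewood's theorem shows this sign changes infinitely often.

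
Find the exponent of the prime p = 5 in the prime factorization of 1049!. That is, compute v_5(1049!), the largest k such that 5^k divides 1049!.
v_5(1049!) = 259

Legendre's formula: v_p(n!) = Σ_{k ≥ 1} ⌊n / p^k⌋. For p = 5, n = 1049, the terms are:
  ⌊1049/5^1⌋ = ⌊1049/5⌋ = 209
  ⌊1049/5^2⌋ = ⌊1049/25⌋ = 41
  ⌊1049/5^3⌋ = ⌊1049/125⌋ = 8
  ⌊1049/5^4⌋ = ⌊1049/625⌋ = 1
(the next term ⌊1049/5^5⌋ = 0, terminating the sum). Summing: v_5(1049!) = 209 + 41 + 8 + 1 = 259.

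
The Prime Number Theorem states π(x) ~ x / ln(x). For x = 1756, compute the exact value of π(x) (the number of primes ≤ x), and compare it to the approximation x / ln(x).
π(1756) = 273;  x/ln(x) ≈ 235.05;  relative error ≈ 13.90%.

Directly count primes up to 1756: π(1756) = 273. The PNT approximation gives 1756/ln(1756) ≈ 1756/7.47079 ≈ 235.05. Relative error (π(x) − x/ln(x)) / π(x) ≈ 13.90%; the approximation is known to undercount slightly (Li(x) is a better estimate).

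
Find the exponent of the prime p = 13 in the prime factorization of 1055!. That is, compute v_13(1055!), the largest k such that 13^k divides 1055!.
v_13(1055!) = 87

Legendre's formula: v_p(n!) = Σ_{k ≥ 1} ⌊n / p^k⌋. For p = 13, n = 1055, the terms are:
  ⌊1055/13^1⌋ = ⌊1055/13⌋ = 81
  ⌊1055/13^2⌋ = ⌊1055/169⌋ = 6
(the next term ⌊1055/13^3⌋ = 0, terminating the sum). Summing: v_13(1055!) = 81 + 6 = 87.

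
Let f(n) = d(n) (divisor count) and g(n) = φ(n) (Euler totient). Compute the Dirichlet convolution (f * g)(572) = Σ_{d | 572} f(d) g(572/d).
(d * φ)(572) = 1176

Divisors of 572: [1, 2, 4, 11, 13, 22, 26, 44, 52, 143, 286, 572]. For each d | 572:
  d = 1: d(1) · φ(572/1) = 1 · 240 = 240
  d = 2: d(2) · φ(572/2) = 2 · 120 = 240
  d = 4: d(4) · φ(572/4) = 3 · 120 = 360
  d = 11: d(11) · φ(572/11) = 2 · 24 = 48
  d = 13: d(13) · φ(572/13) = 2 · 20 = 40
  d = 22: d(22) · φ(572/22) = 4 · 12 = 48
  d = 26: d(26) · φ(572/26) = 4 · 10 = 40
  d = 44: d(44) · φ(572/44) = 6 · 12 = 72
  d = 52: d(52) · φ(572/52) = 6 · 10 = 60
  d = 143: d(143) · φ(572/143) = 4 · 2 = 8
  d = 286: d(286) · φ(572/286) = 8 · 1 = 8
  d = 572: d(572) · φ(572/572) = 12 · 1 = 12
Summing: (d * φ)(572) = 240 + 240 + 360 + 48 + 40 + 48 + 40 + 72 + 60 + 8 + 8 + 12 = 1176.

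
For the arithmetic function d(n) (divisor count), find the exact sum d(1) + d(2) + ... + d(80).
Σ_{n ≤ 80} d(n) = 368

Compute d(n) for each 1 ≤ n ≤ 80: d(1) = 1, d(2) = 2, d(3) = 2, d(4) = 3, d(5) = 2, d(6) = 4, d(7) = 2, d(8) = 4, d(9) = 3, d(10) = 4, d(11) = 2, d(12) = 6, d(13) = 2, d(14) = 4, d(15) = 4, d(16) = 5, d(17) = 2, d(18) = 6, d(19) = 2, d(20) = 6, d(21) = 4, d(22) = 4, d(23) = 2, d(24) = 8, d(25) = 3, d(26) = 4, d(27) = 4, d(28) = 6, d(29) = 2, d(30) = 8, d(31) = 2, d(32) = 6, d(33) = 4, d(34) = 4, d(35) = 4, d(36) = 9, d(37) = 2, d(38) = 4, d(39) = 4, d(40) = 8, d(41) = 2, d(42) = 8, d(43) = 2, d(44) = 6, d(45) = 6, d(46) = 4, d(47) = 2, d(48) = 10, d(49) = 3, d(50) = 6, d(51) = 4, d(52) = 6, d(53) = 2, d(54) = 8, d(55) = 4, d(56) = 8, d(57) = 4, d(58) = 4, d(59) = 2, d(60) = 12, d(61) = 2, d(62) = 4, d(63) = 6, d(64) = 7, d(65) = 4, d(66) = 8, d(67) = 2, d(68) = 6, d(69) = 4, d(70) = 8, d(71) = 2, d(72) = 12, d(73) = 2, d(74) = 4, d(75) = 6, d(76) = 6, d(77) = 4, d(78) = 8, d(79) = 2, d(80) = 10. Summing all 80 values: 368. (Dirichlet's divisor formula: Σ_{n ≤ x} d(n) = x ln(x) + (2γ − 1) x + O(√x). For x = 80, the asymptotic estimate is ≈ 362.92.)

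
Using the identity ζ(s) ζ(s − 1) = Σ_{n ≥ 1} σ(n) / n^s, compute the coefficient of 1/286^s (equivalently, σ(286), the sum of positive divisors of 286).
σ(286) = 504

In the product (Σ m^0/m^s)(Σ k / k^s) = Σ (Σ_{d | n} d) / n^s, the coefficient of 1/n^s is σ(n) = Σ_{d | n} d. For n = 286, divisors are [1, 2, 11, 13, 22, 26, 143, 286]; summing: σ(286) = 504.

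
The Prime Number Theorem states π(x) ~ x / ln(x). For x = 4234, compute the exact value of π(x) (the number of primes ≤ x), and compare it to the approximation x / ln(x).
π(4234) = 580;  x/ln(x) ≈ 507.01;  relative error ≈ 12.58%.

Directly count primes up to 4234: π(4234) = 580. The PNT approximation gives 4234/ln(4234) ≈ 4234/8.35090 ≈ 507.01. Relative error (π(x) − x/ln(x)) / π(x) ≈ 12.58%; the approximation is known to undercount slightly (Li(x) is a better estimate).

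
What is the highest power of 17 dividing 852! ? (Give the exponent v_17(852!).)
v_17(852!) = 52

Legendre's formula: v_p(n!) = Σ_{k ≥ 1} ⌊n / p^k⌋. For p = 17, n = 852, the terms are:
  ⌊852/17^1⌋ = ⌊852/17⌋ = 50
  ⌊852/17^2⌋ = ⌊852/289⌋ = 2
(the next term ⌊852/17^3⌋ = 0, terminating the sum). Summing: v_17(852!) = 50 + 2 = 52.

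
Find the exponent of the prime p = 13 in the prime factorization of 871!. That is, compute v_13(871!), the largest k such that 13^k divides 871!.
v_13(871!) = 72

Legendre's formula: v_p(n!) = Σ_{k ≥ 1} ⌊n / p^k⌋. For p = 13, n = 871, the terms are:
  ⌊871/13^1⌋ = ⌊871/13⌋ = 67
  ⌊871/13^2⌋ = ⌊871/169⌋ = 5
(the next term ⌊871/13^3⌋ = 0, terminating the sum). Summing: v_13(871!) = 67 + 5 = 72.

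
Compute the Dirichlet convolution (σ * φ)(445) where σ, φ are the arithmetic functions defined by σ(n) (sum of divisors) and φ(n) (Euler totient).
(σ * φ)(445) = 1780

Divisors of 445: [1, 5, 89, 445]. For each d | 445:
  d = 1: σ(1) · φ(445/1) = 1 · 352 = 352
  d = 5: σ(5) · φ(445/5) = 6 · 88 = 528
  d = 89: σ(89) · φ(445/89) = 90 · 4 = 360
  d = 445: σ(445) · φ(445/445) = 540 · 1 = 540
Summing: (σ * φ)(445) = 352 + 528 + 360 + 540 = 1780.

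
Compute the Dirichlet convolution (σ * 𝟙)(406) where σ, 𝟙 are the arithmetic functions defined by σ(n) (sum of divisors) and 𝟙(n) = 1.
(σ * 𝟙)(406) = 1116

Divisors of 406: [1, 2, 7, 14, 29, 58, 203, 406]. For each d | 406:
  d = 1: σ(1) · 𝟙(406/1) = 1 · 1 = 1
  d = 2: σ(2) · 𝟙(406/2) = 3 · 1 = 3
  d = 7: σ(7) · 𝟙(406/7) = 8 · 1 = 8
  d = 14: σ(14) · 𝟙(406/14) = 24 · 1 = 24
  d = 29: σ(29) · 𝟙(406/29) = 30 · 1 = 30
  d = 58: σ(58) · 𝟙(406/58) = 90 · 1 = 90
  d = 203: σ(203) · 𝟙(406/203) = 240 · 1 = 240
  d = 406: σ(406) · 𝟙(406/406) = 720 · 1 = 720
Summing: (σ * 𝟙)(406) = 1 + 3 + 8 + 24 + 30 + 90 + 240 + 720 = 1116.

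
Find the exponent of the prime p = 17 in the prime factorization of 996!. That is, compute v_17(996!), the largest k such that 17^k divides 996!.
v_17(996!) = 61

Legendre's formula: v_p(n!) = Σ_{k ≥ 1} ⌊n / p^k⌋. For p = 17, n = 996, the terms are:
  ⌊996/17^1⌋ = ⌊996/17⌋ = 58
  ⌊996/17^2⌋ = ⌊996/289⌋ = 3
(the next term ⌊996/17^3⌋ = 0, terminating the sum). Summing: v_17(996!) = 58 + 3 = 61.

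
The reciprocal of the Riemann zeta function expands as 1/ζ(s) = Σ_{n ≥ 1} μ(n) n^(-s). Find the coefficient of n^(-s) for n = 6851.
μ(6851) = -1

Factor n = 6851 = 13 · 17 · 31. μ(n) = 0 if any exponent ≥ 2 (not squarefree); otherwise μ(n) = (−1)^{ω(n)} where ω(n) is the number of distinct prime factors. Applying: μ(6851) = -1.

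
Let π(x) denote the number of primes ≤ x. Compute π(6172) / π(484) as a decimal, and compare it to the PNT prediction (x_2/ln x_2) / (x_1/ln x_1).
π(6172)/π(484) = 803/92 ≈ 8.7283;  PNT prediction ≈ 9.0326.

π(484) = 92 and π(6172) = 803, so π(6172)/π(484) ≈ 8.7283. The PNT-predicted ratio is (6172/ln(6172)) / (484/ln(484)) ≈ 9.0326. The two agree to within a few percent, as expected.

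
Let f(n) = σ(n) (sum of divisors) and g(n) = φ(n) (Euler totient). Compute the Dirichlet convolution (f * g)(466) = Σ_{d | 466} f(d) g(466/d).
(σ * φ)(466) = 1864

Divisors of 466: [1, 2, 233, 466]. For each d | 466:
  d = 1: σ(1) · φ(466/1) = 1 · 232 = 232
  d = 2: σ(2) · φ(466/2) = 3 · 232 = 696
  d = 233: σ(233) · φ(466/233) = 234 · 1 = 234
  d = 466: σ(466) · φ(466/466) = 702 · 1 = 702
Summing: (σ * φ)(466) = 232 + 696 + 234 + 702 = 1864.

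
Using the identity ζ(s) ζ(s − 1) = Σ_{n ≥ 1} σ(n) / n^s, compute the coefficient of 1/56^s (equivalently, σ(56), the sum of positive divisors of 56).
σ(56) = 120

In the product (Σ m^0/m^s)(Σ k / k^s) = Σ (Σ_{d | n} d) / n^s, the coefficient of 1/n^s is σ(n) = Σ_{d | n} d. For n = 56, divisors are [1, 2, 4, 7, 8, 14, 28, 56]; summing: σ(56) = 120.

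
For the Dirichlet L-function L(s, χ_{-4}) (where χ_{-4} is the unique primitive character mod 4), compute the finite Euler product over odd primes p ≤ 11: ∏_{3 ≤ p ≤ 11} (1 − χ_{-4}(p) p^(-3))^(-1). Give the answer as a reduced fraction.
∏ = 24457125/25252352

The odd primes p ≤ 11 are [3, 5, 7, 11]. For each, χ(p) = 1 if p ≡ 1 mod 4, χ(p) = −1 if p ≡ 3 mod 4. Taking (1 − χ(p)/p^3)^(-1) = p^3/(p^3 − χ(p)): (1 − (-1)/3^3)^(-1) · (1 − (1)/5^3)^(-1) · (1 − (-1)/7^3)^(-1) · (1 − (-1)/11^3)^(-1) = 24457125/25252352.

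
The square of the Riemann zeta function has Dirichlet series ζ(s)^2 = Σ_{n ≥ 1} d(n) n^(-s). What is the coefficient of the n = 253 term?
d(253) = 4

ζ(s)^2 = (Σ 1/m^s)(Σ 1/k^s). The coefficient of 1/n^s in the product is the number of ordered pairs (m, k) with mk = n, which equals d(n). For n = 253, divisors are [1, 11, 23, 253], so d(253) = 4.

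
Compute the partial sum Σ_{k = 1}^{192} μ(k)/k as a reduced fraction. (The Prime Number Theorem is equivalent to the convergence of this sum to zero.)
Σ μ(k)/k = -420739552915294928774241207455396214980695624016399287527924921993022991/27128766892785789697356865495675641342069048639462920399809650408428403405

Values of μ(k) for 1 ≤ k ≤ 192: μ(1) = 1, μ(2) = -1, μ(3) = -1, μ(5) = -1, μ(6) = 1, μ(7) = -1, μ(10) = 1, μ(11) = -1, μ(13) = -1, μ(14) = 1, μ(15) = 1, μ(17) = -1, μ(19) = -1, μ(21) = 1, μ(22) = 1, μ(23) = -1, μ(26) = 1, μ(29) = -1, μ(30) = -1, μ(31) = -1, μ(33) = 1, μ(34) = 1, μ(35) = 1, μ(37) = -1, μ(38) = 1, μ(39) = 1, μ(41) = -1, μ(42) = -1, μ(43) = -1, μ(46) = 1, μ(47) = -1, μ(51) = 1, μ(53) = -1, μ(55) = 1, μ(57) = 1, μ(58) = 1, μ(59) = -1, μ(61) = -1, μ(62) = 1, μ(65) = 1, μ(66) = -1, μ(67) = -1, μ(69) = 1, μ(70) = -1, μ(71) = -1, μ(73) = -1, μ(74) = 1, μ(77) = 1, μ(78) = -1, μ(79) = -1, μ(82) = 1, μ(83) = -1, μ(85) = 1, μ(86) = 1, μ(87) = 1, μ(89) = -1, μ(91) = 1, μ(93) = 1, μ(94) = 1, μ(95) = 1, μ(97) = -1, μ(101) = -1, μ(102) = -1, μ(103) = -1, μ(105) = -1, μ(106) = 1, μ(107) = -1, μ(109) = -1, μ(110) = -1, μ(111) = 1, μ(113) = -1, μ(114) = -1, μ(115) = 1, μ(118) = 1, μ(119) = 1, μ(122) = 1, μ(123) = 1, μ(127) = -1, μ(129) = 1, μ(130) = -1, μ(131) = -1, μ(133) = 1, μ(134) = 1, μ(137) = -1, μ(138) = -1, μ(139) = -1, μ(141) = 1, μ(142) = 1, μ(143) = 1, μ(145) = 1, μ(146) = 1, μ(149) = -1, μ(151) = -1, μ(154) = -1, μ(155) = 1, μ(157) = -1, μ(158) = 1, μ(159) = 1, μ(161) = 1, μ(163) = -1, μ(165) = -1, μ(166) = 1, μ(167) = -1, μ(170) = -1, μ(173) = -1, μ(174) = -1, μ(177) = 1, μ(178) = 1, μ(179) = -1, μ(181) = -1, μ(182) = -1, μ(183) = 1, μ(185) = 1, μ(186) = -1, μ(187) = 1, μ(190) = -1, μ(191) = -1, with μ = 0 on non-squarefree integers. Summing μ(k)/k for k where μ(k) ≠ 0 gives -420739552915294928774241207455396214980695624016399287527924921993022991/27128766892785789697356865495675641342069048639462920399809650408428403405 ≈ -0.0155. (PNT ⟺ this sum → 0 as n → ∞.)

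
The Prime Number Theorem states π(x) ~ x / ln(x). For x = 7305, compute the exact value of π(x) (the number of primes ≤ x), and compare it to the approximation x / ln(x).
π(7305) = 930;  x/ln(x) ≈ 821.13;  relative error ≈ 11.71%.

Directly count primes up to 7305: π(7305) = 930. The PNT approximation gives 7305/ln(7305) ≈ 7305/8.89631 ≈ 821.13. Relative error (π(x) − x/ln(x)) / π(x) ≈ 11.71%; the approximation is known to undercount slightly (Li(x) is a better estimate).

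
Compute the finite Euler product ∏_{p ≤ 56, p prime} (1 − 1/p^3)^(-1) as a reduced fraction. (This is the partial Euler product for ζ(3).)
∏ = 16238292364256237331040396846411171054751/13509219810297755163480275884866445246464

The primes p ≤ 56 are [2, 3, 5, 7, 11, 13, 17, 19, 23, 29, 31, 37, 41, 43, 47, 53]. For each prime, (1 − 1/p^3)^(-1) = p^3 / (p^3 − 1). The product is (1 − 1/2^3)^(-1), (1 − 1/3^3)^(-1), (1 − 1/5^3)^(-1), (1 − 1/7^3)^(-1), (1 − 1/11^3)^(-1), (1 − 1/13^3)^(-1), (1 − 1/17^3)^(-1), (1 − 1/19^3)^(-1), (1 − 1/23^3)^(-1), (1 − 1/29^3)^(-1), (1 − 1/31^3)^(-1), (1 − 1/37^3)^(-1), (1 − 1/41^3)^(-1), (1 − 1/43^3)^(-1), (1 − 1/47^3)^(-1), (1 − 1/53^3)^(-1) = ∏ p^3 / (p^3 − 1) = 16238292364256237331040396846411171054751/13509219810297755163480275884866445246464.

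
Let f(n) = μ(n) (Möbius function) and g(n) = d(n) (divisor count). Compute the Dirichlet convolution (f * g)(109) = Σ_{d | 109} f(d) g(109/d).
(μ * d)(109) = 1

Divisors of 109: [1, 109]. For each d | 109:
  d = 1: μ(1) · d(109/1) = 1 · 2 = 2
  d = 109: μ(109) · d(109/109) = -1 · 1 = -1
Summing: (μ * d)(109) = 2 + -1 = 1.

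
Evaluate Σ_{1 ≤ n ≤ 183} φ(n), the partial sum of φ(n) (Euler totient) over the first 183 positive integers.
Σ_{n ≤ 183} φ(n) = 10252

Compute φ(n) for each 1 ≤ n ≤ 183: φ(1) = 1, φ(2) = 1, φ(3) = 2, φ(4) = 2, φ(5) = 4, φ(6) = 2, φ(7) = 6, φ(8) = 4, φ(9) = 6, φ(10) = 4, φ(11) = 10, φ(12) = 4, φ(13) = 12, φ(14) = 6, φ(15) = 8, φ(16) = 8, φ(17) = 16, φ(18) = 6, φ(19) = 18, φ(20) = 8, φ(21) = 12, φ(22) = 10, φ(23) = 22, φ(24) = 8, φ(25) = 20, φ(26) = 12, φ(27) = 18, φ(28) = 12, φ(29) = 28, φ(30) = 8, φ(31) = 30, φ(32) = 16, φ(33) = 20, φ(34) = 16, φ(35) = 24, φ(36) = 12, φ(37) = 36, φ(38) = 18, φ(39) = 24, φ(40) = 16, φ(41) = 40, φ(42) = 12, φ(43) = 42, φ(44) = 20, φ(45) = 24, φ(46) = 22, φ(47) = 46, φ(48) = 16, φ(49) = 42, φ(50) = 20, φ(51) = 32, φ(52) = 24, φ(53) = 52, φ(54) = 18, φ(55) = 40, φ(56) = 24, φ(57) = 36, φ(58) = 28, φ(59) = 58, φ(60) = 16, φ(61) = 60, φ(62) = 30, φ(63) = 36, φ(64) = 32, φ(65) = 48, φ(66) = 20, φ(67) = 66, φ(68) = 32, φ(69) = 44, φ(70) = 24, φ(71) = 70, φ(72) = 24, φ(73) = 72, φ(74) = 36, φ(75) = 40, φ(76) = 36, φ(77) = 60, φ(78) = 24, φ(79) = 78, φ(80) = 32, φ(81) = 54, φ(82) = 40, φ(83) = 82, φ(84) = 24, φ(85) = 64, φ(86) = 42, φ(87) = 56, φ(88) = 40, φ(89) = 88, φ(90) = 24, φ(91) = 72, φ(92) = 44, φ(93) = 60, φ(94) = 46, φ(95) = 72, φ(96) = 32, φ(97) = 96, φ(98) = 42, φ(99) = 60, φ(100) = 40, φ(101) = 100, φ(102) = 32, φ(103) = 102, φ(104) = 48, φ(105) = 48, φ(106) = 52, φ(107) = 106, φ(108) = 36, φ(109) = 108, φ(110) = 40, φ(111) = 72, φ(112) = 48, φ(113) = 112, φ(114) = 36, φ(115) = 88, φ(116) = 56, φ(117) = 72, φ(118) = 58, φ(119) = 96, φ(120) = 32, φ(121) = 110, φ(122) = 60, φ(123) = 80, φ(124) = 60, φ(125) = 100, φ(126) = 36, φ(127) = 126, φ(128) = 64, φ(129) = 84, φ(130) = 48, φ(131) = 130, φ(132) = 40, φ(133) = 108, φ(134) = 66, φ(135) = 72, φ(136) = 64, φ(137) = 136, φ(138) = 44, φ(139) = 138, φ(140) = 48, φ(141) = 92, φ(142) = 70, φ(143) = 120, φ(144) = 48, φ(145) = 112, φ(146) = 72, φ(147) = 84, φ(148) = 72, φ(149) = 148, φ(150) = 40, φ(151) = 150, φ(152) = 72, φ(153) = 96, φ(154) = 60, φ(155) = 120, φ(156) = 48, φ(157) = 156, φ(158) = 78, φ(159) = 104, φ(160) = 64, φ(161) = 132, φ(162) = 54, φ(163) = 162, φ(164) = 80, φ(165) = 80, φ(166) = 82, φ(167) = 166, φ(168) = 48, φ(169) = 156, φ(170) = 64, φ(171) = 108, φ(172) = 84, φ(173) = 172, φ(174) = 56, φ(175) = 120, φ(176) = 80, φ(177) = 116, φ(178) = 88, φ(179) = 178, φ(180) = 48, φ(181) = 180, φ(182) = 72, φ(183) = 120. Summing all 183 values: 10252. (Average order: Σ_{n ≤ x} φ(n) ~ (3/π²) x². For x = 183, (3/π²)·183² ≈ 10179.44.)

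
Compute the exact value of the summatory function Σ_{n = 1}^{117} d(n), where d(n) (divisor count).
Σ_{n ≤ 117} d(n) = 578

Compute d(n) for each 1 ≤ n ≤ 117: d(1) = 1, d(2) = 2, d(3) = 2, d(4) = 3, d(5) = 2, d(6) = 4, d(7) = 2, d(8) = 4, d(9) = 3, d(10) = 4, d(11) = 2, d(12) = 6, d(13) = 2, d(14) = 4, d(15) = 4, d(16) = 5, d(17) = 2, d(18) = 6, d(19) = 2, d(20) = 6, d(21) = 4, d(22) = 4, d(23) = 2, d(24) = 8, d(25) = 3, d(26) = 4, d(27) = 4, d(28) = 6, d(29) = 2, d(30) = 8, d(31) = 2, d(32) = 6, d(33) = 4, d(34) = 4, d(35) = 4, d(36) = 9, d(37) = 2, d(38) = 4, d(39) = 4, d(40) = 8, d(41) = 2, d(42) = 8, d(43) = 2, d(44) = 6, d(45) = 6, d(46) = 4, d(47) = 2, d(48) = 10, d(49) = 3, d(50) = 6, d(51) = 4, d(52) = 6, d(53) = 2, d(54) = 8, d(55) = 4, d(56) = 8, d(57) = 4, d(58) = 4, d(59) = 2, d(60) = 12, d(61) = 2, d(62) = 4, d(63) = 6, d(64) = 7, d(65) = 4, d(66) = 8, d(67) = 2, d(68) = 6, d(69) = 4, d(70) = 8, d(71) = 2, d(72) = 12, d(73) = 2, d(74) = 4, d(75) = 6, d(76) = 6, d(77) = 4, d(78) = 8, d(79) = 2, d(80) = 10, d(81) = 5, d(82) = 4, d(83) = 2, d(84) = 12, d(85) = 4, d(86) = 4, d(87) = 4, d(88) = 8, d(89) = 2, d(90) = 12, d(91) = 4, d(92) = 6, d(93) = 4, d(94) = 4, d(95) = 4, d(96) = 12, d(97) = 2, d(98) = 6, d(99) = 6, d(100) = 9, d(101) = 2, d(102) = 8, d(103) = 2, d(104) = 8, d(105) = 8, d(106) = 4, d(107) = 2, d(108) = 12, d(109) = 2, d(110) = 8, d(111) = 4, d(112) = 10, d(113) = 2, d(114) = 8, d(115) = 4, d(116) = 6, d(117) = 6. Summing all 117 values: 578. (Dirichlet's divisor formula: Σ_{n ≤ x} d(n) = x ln(x) + (2γ − 1) x + O(√x). For x = 117, the asymptotic estimate is ≈ 575.24.)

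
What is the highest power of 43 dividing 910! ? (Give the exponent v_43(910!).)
v_43(910!) = 21

Legendre's formula: v_p(n!) = Σ_{k ≥ 1} ⌊n / p^k⌋. For p = 43, n = 910, the terms are:
  ⌊910/43^1⌋ = ⌊910/43⌋ = 21
(the next term ⌊910/43^2⌋ = 0, terminating the sum). Summing: v_43(910!) = 21 = 21.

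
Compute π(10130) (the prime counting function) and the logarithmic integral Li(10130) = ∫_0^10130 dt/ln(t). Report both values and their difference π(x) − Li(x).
π(10130) = 1242;  Li(10130) ≈ 1260.24;  π(x) − Li(x) ≈ -18.24.

Direct count of primes ≤ 10130 gives π(10130) = 1242. Numerical evaluation of the logarithmic integral gives Li(10130) ≈ 1260.24. The difference π(x) − Li(x) ≈ -18.24 is typically negative for small/moderate x (Li(x) overestimates), though Littlewood's theorem shows this sign changes infinitely often.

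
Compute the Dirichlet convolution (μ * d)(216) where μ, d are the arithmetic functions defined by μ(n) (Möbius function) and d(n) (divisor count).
(μ * d)(216) = 1

Divisors of 216: [1, 2, 3, 4, 6, 8, 9, 12, 18, 24, 27, 36, 54, 72, 108, 216]. For each d | 216:
  d = 1: μ(1) · d(216/1) = 1 · 16 = 16
  d = 2: μ(2) · d(216/2) = -1 · 12 = -12
  d = 3: μ(3) · d(216/3) = -1 · 12 = -12
  d = 4: μ(4) · d(216/4) = 0 · 8 = 0
  d = 6: μ(6) · d(216/6) = 1 · 9 = 9
  d = 8: μ(8) · d(216/8) = 0 · 4 = 0
  d = 9: μ(9) · d(216/9) = 0 · 8 = 0
  d = 12: μ(12) · d(216/12) = 0 · 6 = 0
  d = 18: μ(18) · d(216/18) = 0 · 6 = 0
  d = 24: μ(24) · d(216/24) = 0 · 3 = 0
  d = 27: μ(27) · d(216/27) = 0 · 4 = 0
  d = 36: μ(36) · d(216/36) = 0 · 4 = 0
  d = 54: μ(54) · d(216/54) = 0 · 3 = 0
  d = 72: μ(72) · d(216/72) = 0 · 2 = 0
  d = 108: μ(108) · d(216/108) = 0 · 2 = 0
  d = 216: μ(216) · d(216/216) = 0 · 1 = 0
Summing: (μ * d)(216) = 16 + -12 + -12 + 0 + 9 + 0 + 0 + 0 + 0 + 0 + 0 + 0 + 0 + 0 + 0 + 0 = 1.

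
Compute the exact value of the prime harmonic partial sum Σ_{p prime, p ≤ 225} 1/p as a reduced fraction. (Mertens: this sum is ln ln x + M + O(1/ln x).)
Σ 1/p = 718699639327957473429492425322377115938612460993073775465130392853544377727917042657991/367009731827331916465034565550136732339800312955331782619462457039988073311157667212930

π(225) = 48, so the primes ≤ 225 are [2, 3, 5, 7, 11, 13, 17, 19, 23, 29, 31, 37, 41, 43, 47, 53, 59, 61, 67, 71, 73, 79, 83, 89, 97, 101, 103, 107, 109, 113, 127, 131, 137, 139, 149, 151, 157, 163, 167, 173, 179, 181, 191, 193, 197, 199, 211, 223]. Summing 1/p over these primes: 718699639327957473429492425322377115938612460993073775465130392853544377727917042657991/367009731827331916465034565550136732339800312955331782619462457039988073311157667212930 ≈ 1.9583. Mertens estimate ln ln(225) + 0.2615 ≈ 1.9509.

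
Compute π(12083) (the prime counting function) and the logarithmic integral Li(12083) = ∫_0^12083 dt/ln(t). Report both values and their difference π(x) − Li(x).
π(12083) = 1446;  Li(12083) ≈ 1469.93;  π(x) − Li(x) ≈ -23.93.

Direct count of primes ≤ 12083 gives π(12083) = 1446. Numerical evaluation of the logarithmic integral gives Li(12083) ≈ 1469.93. The difference π(x) − Li(x) ≈ -23.93 is typically negative for small/moderate x (Li(x) overestimates), though Littlewood's theorem shows this sign changes infinitely often.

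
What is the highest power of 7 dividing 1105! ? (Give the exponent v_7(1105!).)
v_7(1105!) = 182

Legendre's formula: v_p(n!) = Σ_{k ≥ 1} ⌊n / p^k⌋. For p = 7, n = 1105, the terms are:
  ⌊1105/7^1⌋ = ⌊1105/7⌋ = 157
  ⌊1105/7^2⌋ = ⌊1105/49⌋ = 22
  ⌊1105/7^3⌋ = ⌊1105/343⌋ = 3
(the next term ⌊1105/7^4⌋ = 0, terminating the sum). Summing: v_7(1105!) = 157 + 22 + 3 = 182.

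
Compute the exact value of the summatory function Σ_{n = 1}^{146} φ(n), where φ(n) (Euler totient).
Σ_{n ≤ 146} φ(n) = 6514

Compute φ(n) for each 1 ≤ n ≤ 146: φ(1) = 1, φ(2) = 1, φ(3) = 2, φ(4) = 2, φ(5) = 4, φ(6) = 2, φ(7) = 6, φ(8) = 4, φ(9) = 6, φ(10) = 4, φ(11) = 10, φ(12) = 4, φ(13) = 12, φ(14) = 6, φ(15) = 8, φ(16) = 8, φ(17) = 16, φ(18) = 6, φ(19) = 18, φ(20) = 8, φ(21) = 12, φ(22) = 10, φ(23) = 22, φ(24) = 8, φ(25) = 20, φ(26) = 12, φ(27) = 18, φ(28) = 12, φ(29) = 28, φ(30) = 8, φ(31) = 30, φ(32) = 16, φ(33) = 20, φ(34) = 16, φ(35) = 24, φ(36) = 12, φ(37) = 36, φ(38) = 18, φ(39) = 24, φ(40) = 16, φ(41) = 40, φ(42) = 12, φ(43) = 42, φ(44) = 20, φ(45) = 24, φ(46) = 22, φ(47) = 46, φ(48) = 16, φ(49) = 42, φ(50) = 20, φ(51) = 32, φ(52) = 24, φ(53) = 52, φ(54) = 18, φ(55) = 40, φ(56) = 24, φ(57) = 36, φ(58) = 28, φ(59) = 58, φ(60) = 16, φ(61) = 60, φ(62) = 30, φ(63) = 36, φ(64) = 32, φ(65) = 48, φ(66) = 20, φ(67) = 66, φ(68) = 32, φ(69) = 44, φ(70) = 24, φ(71) = 70, φ(72) = 24, φ(73) = 72, φ(74) = 36, φ(75) = 40, φ(76) = 36, φ(77) = 60, φ(78) = 24, φ(79) = 78, φ(80) = 32, φ(81) = 54, φ(82) = 40, φ(83) = 82, φ(84) = 24, φ(85) = 64, φ(86) = 42, φ(87) = 56, φ(88) = 40, φ(89) = 88, φ(90) = 24, φ(91) = 72, φ(92) = 44, φ(93) = 60, φ(94) = 46, φ(95) = 72, φ(96) = 32, φ(97) = 96, φ(98) = 42, φ(99) = 60, φ(100) = 40, φ(101) = 100, φ(102) = 32, φ(103) = 102, φ(104) = 48, φ(105) = 48, φ(106) = 52, φ(107) = 106, φ(108) = 36, φ(109) = 108, φ(110) = 40, φ(111) = 72, φ(112) = 48, φ(113) = 112, φ(114) = 36, φ(115) = 88, φ(116) = 56, φ(117) = 72, φ(118) = 58, φ(119) = 96, φ(120) = 32, φ(121) = 110, φ(122) = 60, φ(123) = 80, φ(124) = 60, φ(125) = 100, φ(126) = 36, φ(127) = 126, φ(128) = 64, φ(129) = 84, φ(130) = 48, φ(131) = 130, φ(132) = 40, φ(133) = 108, φ(134) = 66, φ(135) = 72, φ(136) = 64, φ(137) = 136, φ(138) = 44, φ(139) = 138, φ(140) = 48, φ(141) = 92, φ(142) = 70, φ(143) = 120, φ(144) = 48, φ(145) = 112, φ(146) = 72. Summing all 146 values: 6514. (Average order: Σ_{n ≤ x} φ(n) ~ (3/π²) x². For x = 146, (3/π²)·146² ≈ 6479.29.)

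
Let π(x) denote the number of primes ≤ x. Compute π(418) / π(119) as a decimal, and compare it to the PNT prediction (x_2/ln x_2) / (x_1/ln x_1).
π(418)/π(119) = 80/30 ≈ 2.6667;  PNT prediction ≈ 2.7814.

π(119) = 30 and π(418) = 80, so π(418)/π(119) ≈ 2.6667. The PNT-predicted ratio is (418/ln(418)) / (119/ln(119)) ≈ 2.7814. The two agree to within a few percent, as expected.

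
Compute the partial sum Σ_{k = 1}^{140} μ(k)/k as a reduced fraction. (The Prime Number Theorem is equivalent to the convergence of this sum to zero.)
Σ μ(k)/k = -149232714064150937862643507545628954127995759701627353/10014646650599190067509233131649940057366334653200433090

Values of μ(k) for 1 ≤ k ≤ 140: μ(1) = 1, μ(2) = -1, μ(3) = -1, μ(5) = -1, μ(6) = 1, μ(7) = -1, μ(10) = 1, μ(11) = -1, μ(13) = -1, μ(14) = 1, μ(15) = 1, μ(17) = -1, μ(19) = -1, μ(21) = 1, μ(22) = 1, μ(23) = -1, μ(26) = 1, μ(29) = -1, μ(30) = -1, μ(31) = -1, μ(33) = 1, μ(34) = 1, μ(35) = 1, μ(37) = -1, μ(38) = 1, μ(39) = 1, μ(41) = -1, μ(42) = -1, μ(43) = -1, μ(46) = 1, μ(47) = -1, μ(51) = 1, μ(53) = -1, μ(55) = 1, μ(57) = 1, μ(58) = 1, μ(59) = -1, μ(61) = -1, μ(62) = 1, μ(65) = 1, μ(66) = -1, μ(67) = -1, μ(69) = 1, μ(70) = -1, μ(71) = -1, μ(73) = -1, μ(74) = 1, μ(77) = 1, μ(78) = -1, μ(79) = -1, μ(82) = 1, μ(83) = -1, μ(85) = 1, μ(86) = 1, μ(87) = 1, μ(89) = -1, μ(91) = 1, μ(93) = 1, μ(94) = 1, μ(95) = 1, μ(97) = -1, μ(101) = -1, μ(102) = -1, μ(103) = -1, μ(105) = -1, μ(106) = 1, μ(107) = -1, μ(109) = -1, μ(110) = -1, μ(111) = 1, μ(113) = -1, μ(114) = -1, μ(115) = 1, μ(118) = 1, μ(119) = 1, μ(122) = 1, μ(123) = 1, μ(127) = -1, μ(129) = 1, μ(130) = -1, μ(131) = -1, μ(133) = 1, μ(134) = 1, μ(137) = -1, μ(138) = -1, μ(139) = -1, with μ = 0 on non-squarefree integers. Summing μ(k)/k for k where μ(k) ≠ 0 gives -149232714064150937862643507545628954127995759701627353/10014646650599190067509233131649940057366334653200433090 ≈ -0.0149. (PNT ⟺ this sum → 0 as n → ∞.)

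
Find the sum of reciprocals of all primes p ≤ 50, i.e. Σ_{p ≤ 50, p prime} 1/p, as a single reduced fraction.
Σ 1/p = 1021729465586766997/614889782588491410

π(50) = 15, so the primes ≤ 50 are [2, 3, 5, 7, 11, 13, 17, 19, 23, 29, 31, 37, 41, 43, 47]. Summing 1/p over these primes: 1021729465586766997/614889782588491410 ≈ 1.6616. Mertens estimate ln ln(50) + 0.2615 ≈ 1.6256.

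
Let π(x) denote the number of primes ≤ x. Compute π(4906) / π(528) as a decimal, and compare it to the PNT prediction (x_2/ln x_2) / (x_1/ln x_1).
π(4906)/π(528) = 655/99 ≈ 6.6162;  PNT prediction ≈ 6.8544.

π(528) = 99 and π(4906) = 655, so π(4906)/π(528) ≈ 6.6162. The PNT-predicted ratio is (4906/ln(4906)) / (528/ln(528)) ≈ 6.8544. The two agree to within a few percent, as expected.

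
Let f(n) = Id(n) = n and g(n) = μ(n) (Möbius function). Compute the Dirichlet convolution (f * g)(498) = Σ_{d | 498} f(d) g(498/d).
(Id * μ)(498) = 164

Divisors of 498: [1, 2, 3, 6, 83, 166, 249, 498]. For each d | 498:
  d = 1: Id(1) · μ(498/1) = 1 · -1 = -1
  d = 2: Id(2) · μ(498/2) = 2 · 1 = 2
  d = 3: Id(3) · μ(498/3) = 3 · 1 = 3
  d = 6: Id(6) · μ(498/6) = 6 · -1 = -6
  d = 83: Id(83) · μ(498/83) = 83 · 1 = 83
  d = 166: Id(166) · μ(498/166) = 166 · -1 = -166
  d = 249: Id(249) · μ(498/249) = 249 · -1 = -249
  d = 498: Id(498) · μ(498/498) = 498 · 1 = 498
Summing: (Id * μ)(498) = -1 + 2 + 3 + -6 + 83 + -166 + -249 + 498 = 164.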